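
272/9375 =272/9375 = 0.03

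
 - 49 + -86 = -135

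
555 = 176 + 379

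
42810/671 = 63 + 537/671 = 63.80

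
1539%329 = 223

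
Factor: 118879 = 53^1*2243^1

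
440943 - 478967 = - 38024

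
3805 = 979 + 2826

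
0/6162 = 0 = 0.00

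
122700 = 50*2454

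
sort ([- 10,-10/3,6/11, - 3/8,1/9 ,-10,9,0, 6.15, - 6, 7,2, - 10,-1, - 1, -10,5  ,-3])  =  [ - 10,-10, - 10, - 10, - 6, - 10/3,-3, - 1, - 1, - 3/8, 0,1/9,6/11, 2, 5, 6.15,7,9]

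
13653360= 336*40635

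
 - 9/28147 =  - 9/28147 = -  0.00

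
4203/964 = 4203/964 = 4.36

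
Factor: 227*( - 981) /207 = - 23^( - 1) * 109^1*227^1 = - 24743/23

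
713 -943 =- 230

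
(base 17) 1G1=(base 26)LG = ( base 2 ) 1000110010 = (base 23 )11a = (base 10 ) 562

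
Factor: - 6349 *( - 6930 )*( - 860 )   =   - 37838770200 = - 2^3*3^2*5^2*7^2*11^1*43^1  *  907^1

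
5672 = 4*1418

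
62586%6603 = 3159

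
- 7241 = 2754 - 9995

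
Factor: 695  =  5^1*139^1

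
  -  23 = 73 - 96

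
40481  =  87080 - 46599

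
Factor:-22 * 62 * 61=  - 83204=- 2^2 * 11^1 * 31^1*61^1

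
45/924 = 15/308=0.05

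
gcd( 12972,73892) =4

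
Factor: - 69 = -3^1 * 23^1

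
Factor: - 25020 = -2^2*3^2*5^1*139^1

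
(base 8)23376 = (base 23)IK0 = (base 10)9982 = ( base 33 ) 95G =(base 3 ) 111200201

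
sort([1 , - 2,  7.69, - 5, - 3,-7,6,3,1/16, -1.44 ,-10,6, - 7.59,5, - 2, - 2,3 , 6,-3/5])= [ - 10, - 7.59, - 7, - 5, - 3 ,-2, - 2 , - 2, - 1.44,- 3/5, 1/16, 1 , 3, 3,5, 6, 6,6, 7.69 ]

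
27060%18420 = 8640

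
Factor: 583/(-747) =-3^(  -  2) * 11^1*53^1*83^(  -  1) 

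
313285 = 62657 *5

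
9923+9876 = 19799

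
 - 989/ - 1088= 989/1088 = 0.91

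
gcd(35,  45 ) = 5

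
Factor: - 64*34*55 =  - 119680 = - 2^7 * 5^1*11^1*17^1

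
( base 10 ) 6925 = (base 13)31c9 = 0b1101100001101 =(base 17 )16G6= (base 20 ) H65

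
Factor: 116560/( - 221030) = -376/713 = - 2^3*23^(  -  1)*31^(  -  1)*47^1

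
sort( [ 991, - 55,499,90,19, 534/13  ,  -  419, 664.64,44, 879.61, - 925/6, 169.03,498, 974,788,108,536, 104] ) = [ - 419, - 925/6, - 55, 19,534/13,44,90, 104,108,169.03, 498,499,  536, 664.64, 788,879.61 , 974, 991 ]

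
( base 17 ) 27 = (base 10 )41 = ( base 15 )2b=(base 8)51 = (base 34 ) 17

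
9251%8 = 3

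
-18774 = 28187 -46961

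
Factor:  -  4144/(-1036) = 4 = 2^2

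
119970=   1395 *86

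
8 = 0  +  8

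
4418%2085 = 248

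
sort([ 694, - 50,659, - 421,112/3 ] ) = [  -  421, - 50,  112/3, 659,694] 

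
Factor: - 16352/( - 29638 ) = 16/29 = 2^4*29^( - 1)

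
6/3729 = 2/1243 = 0.00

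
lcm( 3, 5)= 15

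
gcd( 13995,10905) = 15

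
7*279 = 1953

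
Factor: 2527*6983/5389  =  7^1 *17^ ( - 1 ) * 19^2*317^( - 1) * 6983^1 = 17646041/5389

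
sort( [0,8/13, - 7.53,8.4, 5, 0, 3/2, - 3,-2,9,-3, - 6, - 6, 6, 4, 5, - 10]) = [  -  10, - 7.53, - 6, - 6, - 3, - 3,-2,0,  0, 8/13, 3/2, 4, 5, 5 , 6, 8.4 , 9]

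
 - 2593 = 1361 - 3954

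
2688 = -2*( - 1344 ) 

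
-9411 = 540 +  - 9951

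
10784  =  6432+4352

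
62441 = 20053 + 42388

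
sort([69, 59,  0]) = [0,59, 69 ] 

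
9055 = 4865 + 4190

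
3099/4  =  3099/4  =  774.75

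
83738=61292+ 22446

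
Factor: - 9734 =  - 2^1*31^1*157^1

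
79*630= 49770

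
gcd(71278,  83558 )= 2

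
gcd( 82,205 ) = 41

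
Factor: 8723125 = 5^4*17^1*821^1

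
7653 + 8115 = 15768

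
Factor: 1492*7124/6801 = 10629008/6801 = 2^4* 3^( - 1)*13^1 * 137^1*373^1 * 2267^ ( - 1)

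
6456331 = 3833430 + 2622901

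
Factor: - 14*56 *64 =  - 2^10*7^2 = -50176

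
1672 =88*19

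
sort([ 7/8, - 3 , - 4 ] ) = [- 4, - 3, 7/8 ] 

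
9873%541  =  135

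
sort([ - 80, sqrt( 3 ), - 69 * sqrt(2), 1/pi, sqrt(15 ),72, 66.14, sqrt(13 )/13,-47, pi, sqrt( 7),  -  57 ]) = [ - 69*sqrt(2 ), - 80, - 57,- 47,sqrt( 13)/13,1/pi, sqrt( 3 ),sqrt( 7 ),pi,sqrt (15 ),66.14,72 ]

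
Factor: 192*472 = 2^9*3^1*59^1 = 90624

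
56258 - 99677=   -43419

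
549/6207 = 183/2069   =  0.09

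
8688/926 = 9 + 177/463 = 9.38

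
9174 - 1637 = 7537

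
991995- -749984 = 1741979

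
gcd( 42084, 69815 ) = 1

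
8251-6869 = 1382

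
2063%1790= 273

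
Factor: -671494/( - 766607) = 2^1*397^(  -  1 )*1931^( - 1)*335747^1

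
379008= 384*987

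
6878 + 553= 7431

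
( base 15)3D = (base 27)24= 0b111010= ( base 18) 34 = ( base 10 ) 58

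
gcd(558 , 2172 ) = 6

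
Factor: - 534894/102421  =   -2^1*3^1*11^( - 1)*59^1*1511^1*9311^ ( - 1 ) 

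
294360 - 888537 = -594177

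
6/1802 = 3/901 = 0.00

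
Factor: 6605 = 5^1*1321^1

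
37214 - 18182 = 19032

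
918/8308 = 459/4154  =  0.11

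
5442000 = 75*72560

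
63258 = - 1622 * ( -39) 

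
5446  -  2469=2977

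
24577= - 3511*( - 7 )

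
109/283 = 109/283 = 0.39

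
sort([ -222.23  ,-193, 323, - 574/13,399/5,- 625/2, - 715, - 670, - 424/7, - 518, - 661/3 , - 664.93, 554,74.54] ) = [-715, - 670,- 664.93, - 518,  -  625/2, - 222.23,-661/3, -193,-424/7 , - 574/13  ,  74.54,399/5, 323 , 554 ] 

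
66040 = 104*635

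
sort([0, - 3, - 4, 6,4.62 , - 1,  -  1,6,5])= [-4,- 3, - 1,-1 , 0, 4.62,  5,6,6]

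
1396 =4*349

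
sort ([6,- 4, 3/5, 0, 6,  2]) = [ - 4,0,3/5, 2 , 6, 6] 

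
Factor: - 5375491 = -11^1*23^1 * 21247^1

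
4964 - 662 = 4302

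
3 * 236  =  708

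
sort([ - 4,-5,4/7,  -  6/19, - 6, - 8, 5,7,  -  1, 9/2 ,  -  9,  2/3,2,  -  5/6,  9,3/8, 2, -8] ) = [ - 9  ,-8,-8, - 6,-5,  -  4, - 1,-5/6, - 6/19,  3/8 , 4/7, 2/3,  2, 2 , 9/2,  5,7  ,  9 ] 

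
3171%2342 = 829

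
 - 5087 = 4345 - 9432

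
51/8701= 51/8701 =0.01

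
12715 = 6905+5810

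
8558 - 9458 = -900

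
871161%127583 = 105663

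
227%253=227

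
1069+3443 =4512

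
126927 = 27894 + 99033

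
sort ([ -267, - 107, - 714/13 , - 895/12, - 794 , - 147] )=[ - 794, - 267, - 147, - 107, - 895/12,- 714/13] 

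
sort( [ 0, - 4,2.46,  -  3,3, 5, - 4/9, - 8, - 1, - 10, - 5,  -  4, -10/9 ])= [ - 10 ,-8,  -  5 , - 4,- 4, - 3, - 10/9, - 1, - 4/9, 0, 2.46 , 3  ,  5 ]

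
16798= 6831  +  9967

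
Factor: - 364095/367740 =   -  899/908 = - 2^ ( - 2)*29^1 * 31^1*227^(-1 )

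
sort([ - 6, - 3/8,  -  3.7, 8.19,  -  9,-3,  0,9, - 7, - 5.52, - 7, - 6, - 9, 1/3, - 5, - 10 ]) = [ - 10, - 9,  -  9, - 7, - 7, - 6, - 6, - 5.52, - 5 , - 3.7, - 3, - 3/8,0 , 1/3 , 8.19,9 ] 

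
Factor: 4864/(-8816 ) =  - 2^4*29^( - 1 )= - 16/29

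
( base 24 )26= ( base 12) 46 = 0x36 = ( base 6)130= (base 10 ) 54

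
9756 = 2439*4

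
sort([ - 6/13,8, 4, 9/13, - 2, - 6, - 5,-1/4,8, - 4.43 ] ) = [ -6, - 5, - 4.43, - 2, - 6/13 , - 1/4, 9/13,4, 8, 8]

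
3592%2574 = 1018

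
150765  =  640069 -489304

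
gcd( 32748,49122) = 16374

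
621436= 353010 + 268426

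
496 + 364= 860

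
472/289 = 472/289 = 1.63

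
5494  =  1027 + 4467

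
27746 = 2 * 13873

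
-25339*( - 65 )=1647035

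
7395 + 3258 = 10653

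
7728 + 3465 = 11193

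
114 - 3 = 111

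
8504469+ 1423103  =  9927572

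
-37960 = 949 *(  -  40 ) 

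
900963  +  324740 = 1225703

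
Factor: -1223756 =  - 2^2*31^1*71^1*139^1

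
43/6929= 43/6929 = 0.01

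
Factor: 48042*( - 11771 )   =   - 565502382 = - 2^1 * 3^2* 17^1*79^1 * 149^1*157^1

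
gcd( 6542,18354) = 2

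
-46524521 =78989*( - 589)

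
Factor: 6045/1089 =2015/363 = 3^( - 1)*5^1*11^( - 2 )*13^1 * 31^1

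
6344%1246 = 114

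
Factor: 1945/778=5/2=2^( - 1)*5^1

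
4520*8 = 36160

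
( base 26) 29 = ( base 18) 37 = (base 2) 111101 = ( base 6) 141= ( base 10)61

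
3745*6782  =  25398590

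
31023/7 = 31023/7 = 4431.86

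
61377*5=306885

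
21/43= 21/43  =  0.49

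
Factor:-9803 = -9803^1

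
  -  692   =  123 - 815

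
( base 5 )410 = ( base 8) 151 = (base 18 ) 5f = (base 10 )105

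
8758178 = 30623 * 286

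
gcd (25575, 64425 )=75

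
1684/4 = 421 = 421.00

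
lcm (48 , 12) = 48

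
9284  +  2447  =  11731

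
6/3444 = 1/574 = 0.00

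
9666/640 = 4833/320 = 15.10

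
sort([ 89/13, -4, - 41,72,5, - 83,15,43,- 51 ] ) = [ - 83, -51 , - 41, - 4,5, 89/13, 15,43,72]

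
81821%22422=14555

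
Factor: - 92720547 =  - 3^2*10302283^1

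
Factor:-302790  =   - 2^1*3^1 * 5^1*  10093^1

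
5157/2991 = 1719/997 = 1.72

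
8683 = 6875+1808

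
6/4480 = 3/2240 = 0.00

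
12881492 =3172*4061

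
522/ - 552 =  - 87/92 = - 0.95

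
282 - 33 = 249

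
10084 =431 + 9653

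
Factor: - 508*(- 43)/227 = 2^2* 43^1 * 127^1*227^(-1 )=21844/227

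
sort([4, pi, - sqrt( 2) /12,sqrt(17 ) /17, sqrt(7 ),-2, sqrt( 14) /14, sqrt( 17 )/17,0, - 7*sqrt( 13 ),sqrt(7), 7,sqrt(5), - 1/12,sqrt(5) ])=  [ - 7*sqrt(13), - 2,-sqrt( 2) /12, - 1/12,  0, sqrt(17 )/17,sqrt( 17)/17, sqrt( 14) /14,sqrt (5 ),sqrt( 5), sqrt( 7),  sqrt(7), pi, 4,7 ]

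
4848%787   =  126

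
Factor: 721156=2^2*180289^1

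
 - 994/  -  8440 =497/4220 =0.12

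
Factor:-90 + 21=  - 3^1 * 23^1  =  - 69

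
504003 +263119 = 767122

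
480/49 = 9 + 39/49 = 9.80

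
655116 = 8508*77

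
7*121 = 847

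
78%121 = 78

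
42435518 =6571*6458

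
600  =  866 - 266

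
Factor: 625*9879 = 3^1 * 5^4*37^1 * 89^1 = 6174375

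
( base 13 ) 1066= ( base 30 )2g1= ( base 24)3N1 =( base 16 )8e9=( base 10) 2281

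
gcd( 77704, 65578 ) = 2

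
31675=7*4525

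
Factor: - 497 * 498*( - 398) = 98507388 = 2^2*3^1*7^1 * 71^1*83^1 * 199^1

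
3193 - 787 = 2406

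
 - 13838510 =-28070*493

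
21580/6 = 10790/3 = 3596.67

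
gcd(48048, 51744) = 3696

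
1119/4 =1119/4 = 279.75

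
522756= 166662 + 356094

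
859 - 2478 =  - 1619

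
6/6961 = 6/6961 = 0.00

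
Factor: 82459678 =2^1*7^1*61^1 * 96557^1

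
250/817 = 250/817= 0.31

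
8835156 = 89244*99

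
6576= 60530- 53954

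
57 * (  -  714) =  -40698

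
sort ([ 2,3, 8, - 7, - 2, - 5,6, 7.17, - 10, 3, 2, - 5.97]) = [ -10, - 7, - 5.97, - 5, - 2 , 2, 2,  3,  3, 6,  7.17, 8]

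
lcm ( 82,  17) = 1394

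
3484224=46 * 75744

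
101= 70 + 31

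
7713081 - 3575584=4137497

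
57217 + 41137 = 98354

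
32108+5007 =37115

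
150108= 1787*84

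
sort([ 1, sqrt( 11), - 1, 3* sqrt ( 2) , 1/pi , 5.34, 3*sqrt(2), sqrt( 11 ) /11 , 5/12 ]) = [ - 1, sqrt(11)/11,1/pi, 5/12, 1, sqrt(11), 3*sqrt( 2),3*sqrt(2 ), 5.34 ]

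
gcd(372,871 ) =1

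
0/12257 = 0 = 0.00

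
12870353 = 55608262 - 42737909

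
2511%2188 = 323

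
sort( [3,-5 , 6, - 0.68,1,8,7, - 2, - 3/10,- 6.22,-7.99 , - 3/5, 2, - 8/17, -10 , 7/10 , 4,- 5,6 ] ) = [ - 10, - 7.99,  -  6.22 ,  -  5, - 5, - 2, - 0.68,  -  3/5, - 8/17,  -  3/10, 7/10 , 1, 2, 3,4, 6,6,7,8]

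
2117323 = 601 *3523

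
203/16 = 12+11/16 = 12.69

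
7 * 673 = 4711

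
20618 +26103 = 46721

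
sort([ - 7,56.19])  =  [ - 7,  56.19 ]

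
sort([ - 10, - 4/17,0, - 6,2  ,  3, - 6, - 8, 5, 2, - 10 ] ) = [ - 10, - 10, - 8, - 6, - 6, - 4/17, 0,2,  2, 3, 5 ] 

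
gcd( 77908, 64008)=4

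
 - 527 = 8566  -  9093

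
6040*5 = 30200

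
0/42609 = 0=0.00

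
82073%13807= 13038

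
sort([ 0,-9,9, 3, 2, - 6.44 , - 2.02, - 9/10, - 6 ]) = [ - 9, - 6.44 ,-6, - 2.02, - 9/10 , 0 , 2, 3 , 9 ] 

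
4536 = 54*84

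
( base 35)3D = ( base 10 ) 118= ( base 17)6G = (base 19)64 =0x76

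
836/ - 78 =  - 418/39 = - 10.72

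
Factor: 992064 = 2^6  *3^1 * 5167^1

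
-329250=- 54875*6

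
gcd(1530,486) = 18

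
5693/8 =5693/8 = 711.62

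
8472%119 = 23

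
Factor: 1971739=7^1*11^1*29^1 * 883^1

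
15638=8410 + 7228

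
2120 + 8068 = 10188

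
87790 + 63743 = 151533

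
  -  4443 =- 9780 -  - 5337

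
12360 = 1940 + 10420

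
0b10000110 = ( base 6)342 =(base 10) 134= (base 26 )54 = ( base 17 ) 7f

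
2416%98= 64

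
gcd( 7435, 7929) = 1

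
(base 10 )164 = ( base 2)10100100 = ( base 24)6K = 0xa4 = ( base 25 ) 6e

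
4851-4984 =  -133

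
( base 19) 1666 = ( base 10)9145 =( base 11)6964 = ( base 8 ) 21671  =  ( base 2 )10001110111001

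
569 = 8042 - 7473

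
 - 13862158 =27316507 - 41178665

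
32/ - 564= - 1+ 133/141 = - 0.06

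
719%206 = 101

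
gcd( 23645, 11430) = 5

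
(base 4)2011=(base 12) B1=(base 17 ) 7E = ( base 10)133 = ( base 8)205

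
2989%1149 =691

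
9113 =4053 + 5060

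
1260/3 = 420 = 420.00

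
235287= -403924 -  - 639211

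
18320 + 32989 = 51309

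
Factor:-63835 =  - 5^1*17^1* 751^1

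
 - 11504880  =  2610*( - 4408 )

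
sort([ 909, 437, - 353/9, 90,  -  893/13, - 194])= [  -  194, - 893/13, - 353/9, 90,437,909 ] 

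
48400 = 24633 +23767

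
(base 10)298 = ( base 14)174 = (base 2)100101010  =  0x12a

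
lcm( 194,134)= 12998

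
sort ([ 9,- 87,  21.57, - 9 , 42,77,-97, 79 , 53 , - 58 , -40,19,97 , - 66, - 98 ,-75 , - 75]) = [ - 98 ,-97  ,- 87 , -75,-75,  -  66,- 58, - 40, - 9,9, 19 , 21.57, 42, 53,77 , 79,97 ]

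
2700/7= 2700/7 = 385.71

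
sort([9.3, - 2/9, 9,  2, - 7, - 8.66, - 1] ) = [-8.66, - 7, - 1, - 2/9,2, 9, 9.3] 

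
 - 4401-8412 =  - 12813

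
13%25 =13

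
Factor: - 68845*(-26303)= 5^1*7^2*29^1 *281^1*907^1 = 1810830035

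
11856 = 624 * 19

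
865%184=129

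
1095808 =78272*14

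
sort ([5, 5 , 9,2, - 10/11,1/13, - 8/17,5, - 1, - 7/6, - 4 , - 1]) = [ - 4, - 7/6, - 1, - 1, - 10/11, - 8/17,1/13,2,5 , 5, 5,9]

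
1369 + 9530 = 10899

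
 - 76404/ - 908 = 19101/227=84.15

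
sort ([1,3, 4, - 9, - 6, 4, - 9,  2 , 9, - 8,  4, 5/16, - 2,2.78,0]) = [-9, - 9, - 8, - 6 , - 2,0, 5/16, 1, 2,2.78 , 3,  4, 4 , 4, 9]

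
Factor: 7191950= 2^1*5^2*83^1*1733^1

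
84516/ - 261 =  - 28172/87 = - 323.82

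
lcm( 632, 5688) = 5688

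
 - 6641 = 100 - 6741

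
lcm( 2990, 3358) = 218270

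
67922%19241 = 10199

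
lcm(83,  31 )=2573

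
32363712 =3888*8324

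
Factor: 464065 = 5^1 * 7^1 * 13259^1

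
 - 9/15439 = - 1 + 15430/15439 = - 0.00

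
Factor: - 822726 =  - 2^1 * 3^2 * 45707^1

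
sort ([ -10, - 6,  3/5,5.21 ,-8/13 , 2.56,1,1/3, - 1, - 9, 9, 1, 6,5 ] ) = [ - 10 , - 9 , - 6,  -  1, - 8/13,  1/3,3/5,  1,  1 , 2.56,5,  5.21,6,9 ] 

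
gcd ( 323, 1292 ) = 323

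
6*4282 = 25692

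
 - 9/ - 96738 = 3/32246=0.00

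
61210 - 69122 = - 7912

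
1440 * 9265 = 13341600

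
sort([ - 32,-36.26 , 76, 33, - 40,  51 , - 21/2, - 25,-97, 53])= [-97,-40, - 36.26,  -  32,- 25, - 21/2 , 33, 51,  53, 76] 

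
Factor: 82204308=2^2*3^4*253717^1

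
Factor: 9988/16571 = 44/73 =2^2 * 11^1 * 73^( - 1)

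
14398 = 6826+7572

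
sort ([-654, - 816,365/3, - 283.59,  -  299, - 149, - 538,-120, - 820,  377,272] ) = [-820, - 816,-654,-538, - 299, - 283.59, - 149, - 120, 365/3, 272, 377 ] 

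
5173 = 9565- 4392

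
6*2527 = 15162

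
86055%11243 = 7354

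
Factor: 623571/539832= 2^( -3)*13^1*59^1 * 83^(- 1) = 767/664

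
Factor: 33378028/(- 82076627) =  - 2^2*23^( - 1)*3568549^(- 1)*8344507^1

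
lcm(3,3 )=3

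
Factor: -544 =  - 2^5 *17^1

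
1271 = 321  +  950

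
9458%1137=362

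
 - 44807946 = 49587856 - 94395802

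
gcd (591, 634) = 1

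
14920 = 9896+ 5024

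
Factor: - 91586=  - 2^1*11^1*23^1*181^1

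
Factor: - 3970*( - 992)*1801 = 2^6*5^1 * 31^1*397^1*1801^1 =7092770240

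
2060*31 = 63860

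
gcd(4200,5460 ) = 420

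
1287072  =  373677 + 913395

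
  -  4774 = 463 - 5237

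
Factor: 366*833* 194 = 59146332 = 2^2*3^1 * 7^2*17^1*61^1*97^1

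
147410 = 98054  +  49356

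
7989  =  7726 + 263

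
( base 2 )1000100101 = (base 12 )399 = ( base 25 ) lo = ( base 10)549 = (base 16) 225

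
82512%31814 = 18884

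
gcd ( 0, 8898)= 8898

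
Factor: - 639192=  - 2^3*3^1*26633^1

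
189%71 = 47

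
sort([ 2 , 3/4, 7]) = [ 3/4, 2, 7]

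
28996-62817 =-33821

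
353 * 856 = 302168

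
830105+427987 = 1258092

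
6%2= 0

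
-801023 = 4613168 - 5414191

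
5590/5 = 1118= 1118.00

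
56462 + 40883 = 97345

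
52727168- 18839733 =33887435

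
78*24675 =1924650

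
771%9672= 771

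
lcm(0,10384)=0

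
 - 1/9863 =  - 1 + 9862/9863 = - 0.00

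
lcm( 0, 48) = 0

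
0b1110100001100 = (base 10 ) 7436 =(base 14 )29d2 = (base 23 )E17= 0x1d0c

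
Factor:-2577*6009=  - 3^2*859^1*2003^1 =- 15485193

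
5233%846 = 157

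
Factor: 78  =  2^1*3^1*13^1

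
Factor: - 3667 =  - 19^1*193^1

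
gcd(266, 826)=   14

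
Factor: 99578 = 2^1 * 49789^1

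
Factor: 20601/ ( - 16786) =  -  2^(  -  1)*3^3*11^(- 1 ) = - 27/22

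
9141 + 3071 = 12212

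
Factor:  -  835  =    -  5^1*167^1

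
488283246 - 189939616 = 298343630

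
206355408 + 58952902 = 265308310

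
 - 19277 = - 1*19277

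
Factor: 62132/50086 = 98/79= 2^1 * 7^2 *79^(-1)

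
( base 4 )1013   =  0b1000111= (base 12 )5b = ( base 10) 71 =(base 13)56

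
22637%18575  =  4062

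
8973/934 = 9+567/934 =9.61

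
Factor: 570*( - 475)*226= - 2^2*3^1*5^3*19^2 * 113^1= -61189500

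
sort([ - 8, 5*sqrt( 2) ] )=[ - 8,5*sqrt( 2) ]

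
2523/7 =360 + 3/7 = 360.43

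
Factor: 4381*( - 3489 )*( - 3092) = 2^2*3^1*13^1*337^1*773^1*1163^1 = 47262175428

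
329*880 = 289520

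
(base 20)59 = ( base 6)301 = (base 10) 109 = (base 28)3p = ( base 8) 155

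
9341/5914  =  9341/5914 = 1.58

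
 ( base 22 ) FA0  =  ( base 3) 101021001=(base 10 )7480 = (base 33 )6SM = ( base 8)16470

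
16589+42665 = 59254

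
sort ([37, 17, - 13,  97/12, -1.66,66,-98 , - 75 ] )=[-98,- 75,  -  13,-1.66,97/12, 17,37  ,  66]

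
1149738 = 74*15537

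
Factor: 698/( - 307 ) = -2^1*307^ ( - 1)*349^1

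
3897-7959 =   -  4062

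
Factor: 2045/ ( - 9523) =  - 5^1*89^ ( -1) * 107^ ( - 1)*409^1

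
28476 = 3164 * 9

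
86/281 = 86/281 = 0.31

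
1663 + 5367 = 7030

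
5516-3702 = 1814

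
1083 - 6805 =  - 5722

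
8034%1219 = 720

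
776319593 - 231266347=545053246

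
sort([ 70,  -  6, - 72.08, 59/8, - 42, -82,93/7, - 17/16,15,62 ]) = [ - 82, - 72.08, - 42, - 6, - 17/16,59/8,93/7, 15, 62 , 70 ] 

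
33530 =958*35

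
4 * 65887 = 263548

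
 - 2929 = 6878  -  9807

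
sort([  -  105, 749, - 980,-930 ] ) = [ - 980, - 930, - 105,749]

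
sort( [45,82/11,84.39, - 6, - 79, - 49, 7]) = [ - 79, - 49, - 6,  7,82/11,  45, 84.39]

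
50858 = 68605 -17747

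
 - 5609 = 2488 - 8097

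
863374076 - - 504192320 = 1367566396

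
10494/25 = 10494/25 = 419.76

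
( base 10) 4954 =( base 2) 1001101011010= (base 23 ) 989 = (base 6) 34534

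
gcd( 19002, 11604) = 6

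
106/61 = 1 + 45/61 = 1.74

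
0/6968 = 0= 0.00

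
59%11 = 4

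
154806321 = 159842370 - 5036049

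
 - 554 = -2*277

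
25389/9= 2821 = 2821.00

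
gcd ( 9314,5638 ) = 2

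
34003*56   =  1904168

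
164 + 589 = 753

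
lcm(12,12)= 12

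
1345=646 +699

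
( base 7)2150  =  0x302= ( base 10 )770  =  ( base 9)1045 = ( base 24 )182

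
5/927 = 5/927 = 0.01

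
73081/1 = 73081  =  73081.00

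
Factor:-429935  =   - 5^1*11^1*7817^1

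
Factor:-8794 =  - 2^1*4397^1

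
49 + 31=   80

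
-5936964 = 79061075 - 84998039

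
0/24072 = 0=0.00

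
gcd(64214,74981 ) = 97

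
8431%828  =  151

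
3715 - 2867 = 848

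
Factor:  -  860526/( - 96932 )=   2^( - 1)*3^2*11^( - 1) * 2203^(-1)*47807^1 = 430263/48466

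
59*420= 24780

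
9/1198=9/1198 = 0.01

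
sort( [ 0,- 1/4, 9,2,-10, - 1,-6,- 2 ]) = [ - 10,-6, - 2, - 1, - 1/4, 0,2, 9] 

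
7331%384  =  35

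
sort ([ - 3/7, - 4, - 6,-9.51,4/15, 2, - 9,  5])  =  [ - 9.51, - 9, - 6, - 4, - 3/7,4/15  ,  2,5]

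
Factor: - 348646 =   -  2^1*47^1*3709^1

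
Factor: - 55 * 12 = -660 = - 2^2*3^1*5^1*11^1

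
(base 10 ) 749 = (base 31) O5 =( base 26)12L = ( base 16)2ed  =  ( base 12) 525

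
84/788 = 21/197 = 0.11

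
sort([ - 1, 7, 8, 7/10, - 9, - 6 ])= [ - 9, - 6, - 1,7/10, 7,8] 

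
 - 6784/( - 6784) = 1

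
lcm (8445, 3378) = 16890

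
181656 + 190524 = 372180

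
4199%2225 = 1974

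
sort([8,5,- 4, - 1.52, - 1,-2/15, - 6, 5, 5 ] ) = [-6, - 4, - 1.52, -1,- 2/15 , 5,  5, 5, 8 ] 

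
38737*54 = 2091798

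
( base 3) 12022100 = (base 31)40q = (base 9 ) 5270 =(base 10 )3870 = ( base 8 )7436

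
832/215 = 3  +  187/215 = 3.87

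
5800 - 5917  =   - 117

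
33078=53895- 20817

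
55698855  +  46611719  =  102310574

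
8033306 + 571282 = 8604588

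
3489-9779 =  - 6290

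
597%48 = 21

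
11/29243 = 11/29243 = 0.00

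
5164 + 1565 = 6729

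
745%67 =8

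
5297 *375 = 1986375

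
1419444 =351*4044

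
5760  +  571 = 6331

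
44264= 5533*8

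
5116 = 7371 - 2255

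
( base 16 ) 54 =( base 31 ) 2M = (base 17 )4G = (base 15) 59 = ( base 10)84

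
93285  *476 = 44403660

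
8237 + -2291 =5946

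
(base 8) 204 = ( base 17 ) 7d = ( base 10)132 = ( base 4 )2010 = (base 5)1012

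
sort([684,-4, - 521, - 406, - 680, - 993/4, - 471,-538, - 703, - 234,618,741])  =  [ - 703, -680, - 538 , - 521, - 471, - 406 ,- 993/4, - 234, - 4, 618, 684,741]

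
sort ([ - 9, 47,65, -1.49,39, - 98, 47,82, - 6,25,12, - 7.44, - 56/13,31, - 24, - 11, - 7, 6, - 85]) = [ - 98,  -  85, - 24, - 11  , - 9, - 7.44, - 7, - 6, - 56/13, - 1.49,6,12,25, 31, 39,47, 47,65,82]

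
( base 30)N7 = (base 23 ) 177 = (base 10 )697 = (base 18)22d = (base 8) 1271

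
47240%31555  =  15685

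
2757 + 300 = 3057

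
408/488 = 51/61 =0.84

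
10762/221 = 48 + 154/221 =48.70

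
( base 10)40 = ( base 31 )19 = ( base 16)28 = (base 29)1B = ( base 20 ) 20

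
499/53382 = 499/53382 = 0.01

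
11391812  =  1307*8716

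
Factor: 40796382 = 2^1*3^1*11^1 * 19^1*32533^1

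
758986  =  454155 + 304831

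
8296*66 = 547536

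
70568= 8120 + 62448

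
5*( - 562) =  - 2810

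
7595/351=7595/351  =  21.64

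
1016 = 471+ 545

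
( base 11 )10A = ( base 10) 131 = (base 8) 203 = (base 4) 2003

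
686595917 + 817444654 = 1504040571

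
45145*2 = 90290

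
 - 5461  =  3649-9110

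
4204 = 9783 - 5579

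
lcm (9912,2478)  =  9912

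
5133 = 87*59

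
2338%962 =414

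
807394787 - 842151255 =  - 34756468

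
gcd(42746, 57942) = 58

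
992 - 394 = 598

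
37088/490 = 18544/245  =  75.69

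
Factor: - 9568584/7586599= - 2^3*3^3*41^( - 1)*47^( - 1 )*127^(-1)*1429^1=- 308664/244729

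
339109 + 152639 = 491748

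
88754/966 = 44377/483  =  91.88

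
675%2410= 675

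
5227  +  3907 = 9134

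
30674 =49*626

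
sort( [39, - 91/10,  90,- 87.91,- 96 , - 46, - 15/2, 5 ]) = [-96, - 87.91, - 46, - 91/10, - 15/2, 5, 39,90]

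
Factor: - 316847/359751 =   -  3^(-1)*7^(-1)*37^(-1 )*463^( - 1)*316847^1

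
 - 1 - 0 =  - 1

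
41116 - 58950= - 17834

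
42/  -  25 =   -  42/25 = -  1.68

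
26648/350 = 13324/175 = 76.14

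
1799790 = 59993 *30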